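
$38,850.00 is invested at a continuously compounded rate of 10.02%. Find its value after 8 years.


Formula: FV = P * e^(r*t)
Exponent: r*t = 0.1002 * 8 = 0.8016
e^(0.8016) = 2.229105
FV = $38,850.00 * 2.229105 = $86,600.72

$86,600.72


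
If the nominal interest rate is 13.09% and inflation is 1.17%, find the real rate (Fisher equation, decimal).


Formula: (1 + r_real) = (1 + r_nom) / (1 + inflation)
Substituting: (1 + r_real) = 1.1309 / 1.0117
(1 + r_real) = 1.117821
r_real = 1.117821 - 1 = 0.117821

0.117821


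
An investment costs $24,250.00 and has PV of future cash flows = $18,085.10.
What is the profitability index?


Formula: PI = PV(cash flows) / initial investment
Substituting: PI = $18,085.10 / $24,250.00
PI = 0.7458

0.7458


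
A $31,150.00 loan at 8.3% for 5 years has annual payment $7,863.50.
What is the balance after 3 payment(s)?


Formula: Balance = PV*(1+r)^k - PMT*((1+r)^k - 1)/r
Growth: (1 + 0.083)^3 = 1.270239
Accumulated factor: ((1+r)^k - 1)/r = 3.255889
Balance = $31,150.00 * 1.270239 - $7,863.50 * 3.255889
Balance = $13,965.26

$13,965.26


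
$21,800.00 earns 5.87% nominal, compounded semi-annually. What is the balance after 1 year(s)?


Formula: FV = P * (1 + r/m)^(m*t)
Period rate: r/m = 0.0587 / 2 = 0.02935
Total periods: m*t = 2 * 1 = 2
Growth factor: (1 + 0.02935)^2 = 1.059561
FV = $21,800.00 * 1.059561 = $23,098.44

$23,098.44


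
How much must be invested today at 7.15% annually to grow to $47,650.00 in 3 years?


Formula: PV = FV / (1 + r)^n
Substituting: PV = $47,650.00 / (1 + 0.0715)^3
Discount factor: (1.0715)^3 = 1.230202
PV = $47,650.00 / 1.230202 = $38,733.47

$38,733.47


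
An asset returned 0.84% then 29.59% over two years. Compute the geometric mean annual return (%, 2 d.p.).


Formula: Geometric mean = ((1+r1)*(1+r2))^(1/2) - 1
Product: (1 + 0.0084) * (1 + 0.2959) = 1.0084 * 1.2959 = 1.306786
Square root: 1.306786^0.5 = 1.143147
Geometric mean = 1.143147 - 1 = 0.143147
As percentage: 14.31%

14.31%


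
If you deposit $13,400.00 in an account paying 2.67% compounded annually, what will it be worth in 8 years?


Formula: FV = P * (1 + r)^n
Substituting: FV = $13,400.00 * (1 + 0.0267)^8
Growth factor: (1.0267)^8 = 1.234663
FV = $13,400.00 * 1.234663 = $16,544.49

$16,544.49


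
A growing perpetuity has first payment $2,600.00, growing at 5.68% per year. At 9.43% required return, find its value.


Formula: PV = C / (r - g)
Spread: r - g = 0.0943 - 0.0568 = 0.0375
Substituting: PV = $2,600.00 / 0.0375
PV = $69,333.33

$69,333.33


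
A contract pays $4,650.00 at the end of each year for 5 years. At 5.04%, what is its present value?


Formula: PV = PMT * (1 - (1+r)^(-n)) / r
Discount factor: (1 + 0.0504)^(-5) = 0.782035
Bracket: 1 - 0.782035 = 0.217965
PV = $4,650.00 * 0.217965 / 0.0504 = $20,109.83

$20,109.83


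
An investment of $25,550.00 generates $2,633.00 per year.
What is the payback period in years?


Formula: Payback = investment / annual cash flow
Substituting: Payback = $25,550.00 / $2,633.00
Payback = 9.7038 years

9.7038 years


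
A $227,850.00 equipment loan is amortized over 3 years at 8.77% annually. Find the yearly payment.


Formula: PMT = PV * r / (1 - (1+r)^(-n))
Denominator: 1 - (1 + 0.0877)^(-3) = 0.222908
Numerator: $227,850.00 * 0.0877 = 19982.445
PMT = 19982.445 / 0.222908 = $89,644.49

$89,644.49


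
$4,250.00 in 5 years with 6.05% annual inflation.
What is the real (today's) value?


Formula: Real value = nominal / (1 + inflation)^years
Price level: (1 + 0.0605)^5 = 1.341385
Real value = $4,250.00 / 1.341385 = $3,168.37

$3,168.37


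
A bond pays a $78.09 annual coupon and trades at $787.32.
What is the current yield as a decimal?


Formula: Current yield = annual coupon / price
Substituting: CY = $78.09 / $787.32
CY = 0.099185

0.099185


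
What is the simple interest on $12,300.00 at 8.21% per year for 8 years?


Formula: I = P * r * t
Substituting: I = $12,300.00 * 0.0821 * 8
Step: I = $12,300.00 * 0.6568
I = $8,078.64

$8,078.64


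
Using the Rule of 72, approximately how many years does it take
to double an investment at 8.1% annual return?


Formula: Years ≈ 72 / r
Substituting: Years ≈ 72 / 8.1
Years ≈ 8.9

8.9 years


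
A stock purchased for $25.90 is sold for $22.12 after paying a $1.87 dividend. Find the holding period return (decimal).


Formula: HPR = (P1 - P0 + D) / P0
Gain: $22.12 - $25.90 + $1.87 = -$1.91
HPR = -$1.91 / $25.90 = -0.0737

-0.0737


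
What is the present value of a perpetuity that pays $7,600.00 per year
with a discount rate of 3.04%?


Formula: PV = C / r
Substituting: PV = $7,600.00 / 0.0304
PV = $250,000.00

$250,000.00


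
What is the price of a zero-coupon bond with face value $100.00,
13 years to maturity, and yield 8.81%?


Formula: Price = FV / (1 + r)^n
Substituting: Price = $100.00 / (1 + 0.0881)^13
Discount factor: (1.0881)^13 = 2.997054
Price = $100.00 / 2.997054 = $33.37

$33.37


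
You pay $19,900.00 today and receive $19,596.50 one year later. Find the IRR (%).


Formula: IRR = C1/C0 - 1
Substituting: IRR = $19,596.50 / $19,900.00 - 1
Ratio: 0.984749 - 1 = -0.015251
IRR = -1.5251%

-1.5251%


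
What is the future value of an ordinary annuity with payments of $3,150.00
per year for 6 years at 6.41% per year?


Formula: FV = PMT * ((1+r)^n - 1) / r
Growth factor: (1 + 0.0641)^6 = 1.451759
Numerator: 1.451759 - 1 = 0.451759
FV = $3,150.00 * 0.451759 / 0.0641 = $22,200.35

$22,200.35


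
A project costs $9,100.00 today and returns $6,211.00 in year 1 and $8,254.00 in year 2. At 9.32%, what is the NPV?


Formula: NPV = C0 + C1/(1+r) + C2/(1+r)^2
Discount C1: $6,211.00 / (1 + 0.0932) = $5,681.49
Discount C2: $8,254.00 / (1 + 0.0932)^2 = $6,906.61
NPV = -$9,100.00 + $5,681.49 + $6,906.61 = $3,488.10

$3,488.10


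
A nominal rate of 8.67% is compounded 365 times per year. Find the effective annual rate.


Formula: EAR = (1 + r/m)^m - 1
Period rate: r/m = 0.0867 / 365 = 0.000238
Compounding: (1 + 0.000238)^365 = 1.090558
EAR = 1.090558 - 1 = 0.090558

0.090558


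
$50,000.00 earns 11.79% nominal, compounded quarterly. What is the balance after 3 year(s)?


Formula: FV = P * (1 + r/m)^(m*t)
Period rate: r/m = 0.1179 / 4 = 0.029475
Total periods: m*t = 4 * 3 = 12
Growth factor: (1 + 0.029475)^12 = 1.417065
FV = $50,000.00 * 1.417065 = $70,853.23

$70,853.23


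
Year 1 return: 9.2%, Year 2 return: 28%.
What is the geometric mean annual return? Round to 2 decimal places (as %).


Formula: Geometric mean = ((1+r1)*(1+r2))^(1/2) - 1
Product: (1 + 0.092) * (1 + 0.28) = 1.092 * 1.28 = 1.39776
Square root: 1.39776^0.5 = 1.182269
Geometric mean = 1.182269 - 1 = 0.182269
As percentage: 18.23%

18.23%


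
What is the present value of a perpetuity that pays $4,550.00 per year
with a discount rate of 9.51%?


Formula: PV = C / r
Substituting: PV = $4,550.00 / 0.0951
PV = $47,844.37

$47,844.37


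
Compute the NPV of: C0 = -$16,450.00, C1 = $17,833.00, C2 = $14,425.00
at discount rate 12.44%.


Formula: NPV = C0 + C1/(1+r) + C2/(1+r)^2
Discount C1: $17,833.00 / (1 + 0.1244) = $15,860.01
Discount C2: $14,425.00 / (1 + 0.1244)^2 = $11,409.70
NPV = -$16,450.00 + $15,860.01 + $11,409.70 = $10,819.71

$10,819.71


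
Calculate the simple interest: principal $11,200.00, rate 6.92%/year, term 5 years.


Formula: I = P * r * t
Substituting: I = $11,200.00 * 0.0692 * 5
Step: I = $11,200.00 * 0.346
I = $3,875.20

$3,875.20


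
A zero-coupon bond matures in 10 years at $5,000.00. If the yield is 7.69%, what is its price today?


Formula: Price = FV / (1 + r)^n
Substituting: Price = $5,000.00 / (1 + 0.0769)^10
Discount factor: (1.0769)^10 = 2.09775
Price = $5,000.00 / 2.09775 = $2,383.51

$2,383.51


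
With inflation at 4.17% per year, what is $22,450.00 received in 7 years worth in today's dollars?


Formula: Real value = nominal / (1 + inflation)^years
Price level: (1 + 0.0417)^7 = 1.331063
Real value = $22,450.00 / 1.331063 = $16,866.22

$16,866.22


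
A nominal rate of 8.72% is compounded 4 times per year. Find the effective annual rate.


Formula: EAR = (1 + r/m)^m - 1
Period rate: r/m = 0.0872 / 4 = 0.0218
Compounding: (1 + 0.0218)^4 = 1.090093
EAR = 1.090093 - 1 = 0.090093

0.090093


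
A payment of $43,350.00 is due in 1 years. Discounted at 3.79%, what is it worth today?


Formula: PV = FV / (1 + r)^n
Substituting: PV = $43,350.00 / (1 + 0.0379)^1
Discount factor: (1.0379)^1 = 1.0379
PV = $43,350.00 / 1.0379 = $41,767.03

$41,767.03


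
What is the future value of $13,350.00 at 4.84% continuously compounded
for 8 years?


Formula: FV = P * e^(r*t)
Exponent: r*t = 0.0484 * 8 = 0.3872
e^(0.3872) = 1.472851
FV = $13,350.00 * 1.472851 = $19,662.56

$19,662.56


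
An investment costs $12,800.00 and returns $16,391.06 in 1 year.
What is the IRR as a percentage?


Formula: IRR = C1/C0 - 1
Substituting: IRR = $16,391.06 / $12,800.00 - 1
Ratio: 1.280552 - 1 = 0.280552
IRR = 28.0552%

28.0552%


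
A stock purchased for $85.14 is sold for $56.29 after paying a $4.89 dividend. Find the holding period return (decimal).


Formula: HPR = (P1 - P0 + D) / P0
Gain: $56.29 - $85.14 + $4.89 = -$23.96
HPR = -$23.96 / $85.14 = -0.2814

-0.2814


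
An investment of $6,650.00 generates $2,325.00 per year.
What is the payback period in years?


Formula: Payback = investment / annual cash flow
Substituting: Payback = $6,650.00 / $2,325.00
Payback = 2.8602 years

2.8602 years


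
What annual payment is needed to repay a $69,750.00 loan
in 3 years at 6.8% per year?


Formula: PMT = PV * r / (1 - (1+r)^(-n))
Denominator: 1 - (1 + 0.068)^(-3) = 0.179108
Numerator: $69,750.00 * 0.068 = 4743.0
PMT = 4743.0 / 0.179108 = $26,481.29

$26,481.29


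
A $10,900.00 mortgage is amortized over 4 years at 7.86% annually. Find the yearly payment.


Formula: PMT = PV * r / (1 - (1+r)^(-n))
Denominator: 1 - (1 + 0.0786)^(-4) = 0.261146
Numerator: $10,900.00 * 0.0786 = 856.74
PMT = 856.74 / 0.261146 = $3,280.69

$3,280.69


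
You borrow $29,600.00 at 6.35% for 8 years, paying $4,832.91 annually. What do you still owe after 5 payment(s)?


Formula: Balance = PV*(1+r)^k - PMT*((1+r)^k - 1)/r
Growth: (1 + 0.0635)^5 = 1.360465
Accumulated factor: ((1+r)^k - 1)/r = 5.676619
Balance = $29,600.00 * 1.360465 - $4,832.91 * 5.676619
Balance = $12,835.18

$12,835.18


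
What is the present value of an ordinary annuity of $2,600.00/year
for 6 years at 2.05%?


Formula: PV = PMT * (1 - (1+r)^(-n)) / r
Discount factor: (1 + 0.0205)^(-6) = 0.885364
Bracket: 1 - 0.885364 = 0.114636
PV = $2,600.00 * 0.114636 / 0.0205 = $14,539.18

$14,539.18


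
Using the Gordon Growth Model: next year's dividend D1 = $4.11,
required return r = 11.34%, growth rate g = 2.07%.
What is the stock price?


Formula: P = D1 / (r - g)
Spread: r - g = 0.1134 - 0.0207 = 0.0927
Substituting: P = $4.11 / 0.0927
P = $44.34

$44.34


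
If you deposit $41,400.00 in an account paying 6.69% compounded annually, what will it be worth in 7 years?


Formula: FV = P * (1 + r)^n
Substituting: FV = $41,400.00 * (1 + 0.0669)^7
Growth factor: (1.0669)^7 = 1.573497
FV = $41,400.00 * 1.573497 = $65,142.79

$65,142.79


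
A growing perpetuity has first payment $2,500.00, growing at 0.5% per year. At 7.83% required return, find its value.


Formula: PV = C / (r - g)
Spread: r - g = 0.0783 - 0.005 = 0.0733
Substituting: PV = $2,500.00 / 0.0733
PV = $34,106.41

$34,106.41


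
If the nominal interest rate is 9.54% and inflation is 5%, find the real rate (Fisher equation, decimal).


Formula: (1 + r_real) = (1 + r_nom) / (1 + inflation)
Substituting: (1 + r_real) = 1.0954 / 1.05
(1 + r_real) = 1.043238
r_real = 1.043238 - 1 = 0.043238

0.043238


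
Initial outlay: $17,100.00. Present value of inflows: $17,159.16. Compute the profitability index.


Formula: PI = PV(cash flows) / initial investment
Substituting: PI = $17,159.16 / $17,100.00
PI = 1.0035

1.0035


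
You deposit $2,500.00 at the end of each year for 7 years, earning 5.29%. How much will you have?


Formula: FV = PMT * ((1+r)^n - 1) / r
Growth factor: (1 + 0.0529)^7 = 1.434531
Numerator: 1.434531 - 1 = 0.434531
FV = $2,500.00 * 0.434531 / 0.0529 = $20,535.48

$20,535.48


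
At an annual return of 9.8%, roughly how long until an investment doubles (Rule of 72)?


Formula: Years ≈ 72 / r
Substituting: Years ≈ 72 / 9.8
Years ≈ 7.3

7.3 years


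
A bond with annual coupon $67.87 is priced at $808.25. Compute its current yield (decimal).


Formula: Current yield = annual coupon / price
Substituting: CY = $67.87 / $808.25
CY = 0.083972

0.083972


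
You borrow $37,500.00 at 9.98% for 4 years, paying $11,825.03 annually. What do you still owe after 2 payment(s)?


Formula: Balance = PV*(1+r)^k - PMT*((1+r)^k - 1)/r
Growth: (1 + 0.0998)^2 = 1.20956
Accumulated factor: ((1+r)^k - 1)/r = 2.0998
Balance = $37,500.00 * 1.20956 - $11,825.03 * 2.0998
Balance = $20,528.30

$20,528.30


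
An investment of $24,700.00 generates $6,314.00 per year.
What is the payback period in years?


Formula: Payback = investment / annual cash flow
Substituting: Payback = $24,700.00 / $6,314.00
Payback = 3.9119 years

3.9119 years


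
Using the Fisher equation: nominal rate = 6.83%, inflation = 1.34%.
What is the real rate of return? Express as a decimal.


Formula: (1 + r_real) = (1 + r_nom) / (1 + inflation)
Substituting: (1 + r_real) = 1.0683 / 1.0134
(1 + r_real) = 1.054174
r_real = 1.054174 - 1 = 0.054174

0.054174


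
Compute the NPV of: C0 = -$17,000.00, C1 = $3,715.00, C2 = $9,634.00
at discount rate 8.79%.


Formula: NPV = C0 + C1/(1+r) + C2/(1+r)^2
Discount C1: $3,715.00 / (1 + 0.0879) = $3,414.84
Discount C2: $9,634.00 / (1 + 0.0879)^2 = $8,140.08
NPV = -$17,000.00 + $3,414.84 + $8,140.08 = -$5,445.08

-$5,445.08


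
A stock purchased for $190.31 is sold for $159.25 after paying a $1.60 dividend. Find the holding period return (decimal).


Formula: HPR = (P1 - P0 + D) / P0
Gain: $159.25 - $190.31 + $1.60 = -$29.46
HPR = -$29.46 / $190.31 = -0.1548

-0.1548


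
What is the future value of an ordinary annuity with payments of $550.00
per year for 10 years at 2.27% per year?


Formula: FV = PMT * ((1+r)^n - 1) / r
Growth factor: (1 + 0.0227)^10 = 1.251649
Numerator: 1.251649 - 1 = 0.251649
FV = $550.00 * 0.251649 / 0.0227 = $6,097.22

$6,097.22


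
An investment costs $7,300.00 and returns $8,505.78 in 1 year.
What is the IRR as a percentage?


Formula: IRR = C1/C0 - 1
Substituting: IRR = $8,505.78 / $7,300.00 - 1
Ratio: 1.165175 - 1 = 0.165175
IRR = 16.5175%

16.5175%


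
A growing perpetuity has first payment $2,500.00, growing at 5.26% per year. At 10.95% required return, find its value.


Formula: PV = C / (r - g)
Spread: r - g = 0.1095 - 0.0526 = 0.0569
Substituting: PV = $2,500.00 / 0.0569
PV = $43,936.73

$43,936.73


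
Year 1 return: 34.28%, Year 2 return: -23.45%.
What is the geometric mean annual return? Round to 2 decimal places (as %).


Formula: Geometric mean = ((1+r1)*(1+r2))^(1/2) - 1
Product: (1 + 0.3428) * (1 + -0.2345) = 1.3428 * 0.7655 = 1.027913
Square root: 1.027913^0.5 = 1.013861
Geometric mean = 1.013861 - 1 = 0.013861
As percentage: 1.39%

1.39%


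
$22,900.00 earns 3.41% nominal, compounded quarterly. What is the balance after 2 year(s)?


Formula: FV = P * (1 + r/m)^(m*t)
Period rate: r/m = 0.0341 / 4 = 0.008525
Total periods: m*t = 4 * 2 = 8
Growth factor: (1 + 0.008525)^8 = 1.07027
FV = $22,900.00 * 1.07027 = $24,509.18

$24,509.18


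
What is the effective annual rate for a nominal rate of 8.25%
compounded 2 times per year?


Formula: EAR = (1 + r/m)^m - 1
Period rate: r/m = 0.0825 / 2 = 0.04125
Compounding: (1 + 0.04125)^2 = 1.084202
EAR = 1.084202 - 1 = 0.084202

0.084202


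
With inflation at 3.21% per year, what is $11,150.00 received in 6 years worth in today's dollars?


Formula: Real value = nominal / (1 + inflation)^years
Price level: (1 + 0.0321)^6 = 1.208734
Real value = $11,150.00 / 1.208734 = $9,224.53

$9,224.53


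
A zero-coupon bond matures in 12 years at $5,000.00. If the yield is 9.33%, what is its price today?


Formula: Price = FV / (1 + r)^n
Substituting: Price = $5,000.00 / (1 + 0.0933)^12
Discount factor: (1.0933)^12 = 2.916568
Price = $5,000.00 / 2.916568 = $1,714.34

$1,714.34


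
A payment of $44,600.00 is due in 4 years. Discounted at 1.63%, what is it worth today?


Formula: PV = FV / (1 + r)^n
Substituting: PV = $44,600.00 / (1 + 0.0163)^4
Discount factor: (1.0163)^4 = 1.066812
PV = $44,600.00 / 1.066812 = $41,806.82

$41,806.82


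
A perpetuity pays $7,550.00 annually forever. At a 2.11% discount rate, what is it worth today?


Formula: PV = C / r
Substituting: PV = $7,550.00 / 0.0211
PV = $357,819.91

$357,819.91


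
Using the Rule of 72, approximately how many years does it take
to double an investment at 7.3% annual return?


Formula: Years ≈ 72 / r
Substituting: Years ≈ 72 / 7.3
Years ≈ 9.9

9.9 years


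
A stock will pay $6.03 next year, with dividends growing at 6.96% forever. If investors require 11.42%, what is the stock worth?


Formula: P = D1 / (r - g)
Spread: r - g = 0.1142 - 0.0696 = 0.0446
Substituting: P = $6.03 / 0.0446
P = $135.20

$135.20


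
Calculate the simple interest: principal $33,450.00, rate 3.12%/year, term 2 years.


Formula: I = P * r * t
Substituting: I = $33,450.00 * 0.0312 * 2
Step: I = $33,450.00 * 0.0624
I = $2,087.28

$2,087.28


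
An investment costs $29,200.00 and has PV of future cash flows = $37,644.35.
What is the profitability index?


Formula: PI = PV(cash flows) / initial investment
Substituting: PI = $37,644.35 / $29,200.00
PI = 1.2892

1.2892


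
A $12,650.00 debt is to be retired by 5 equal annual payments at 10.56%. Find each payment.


Formula: PMT = PV * r / (1 - (1+r)^(-n))
Denominator: 1 - (1 + 0.1056)^(-5) = 0.394645
Numerator: $12,650.00 * 0.1056 = 1335.84
PMT = 1335.84 / 0.394645 = $3,384.91

$3,384.91


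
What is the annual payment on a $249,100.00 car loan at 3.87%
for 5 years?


Formula: PMT = PV * r / (1 - (1+r)^(-n))
Denominator: 1 - (1 + 0.0387)^(-5) = 0.172917
Numerator: $249,100.00 * 0.0387 = 9640.17
PMT = 9640.17 / 0.172917 = $55,750.43

$55,750.43


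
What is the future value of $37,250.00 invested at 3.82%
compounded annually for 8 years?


Formula: FV = P * (1 + r)^n
Substituting: FV = $37,250.00 * (1 + 0.0382)^8
Growth factor: (1.0382)^8 = 1.349734
FV = $37,250.00 * 1.349734 = $50,277.59

$50,277.59


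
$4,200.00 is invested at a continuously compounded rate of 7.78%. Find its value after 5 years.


Formula: FV = P * e^(r*t)
Exponent: r*t = 0.0778 * 5 = 0.389
e^(0.389) = 1.475505
FV = $4,200.00 * 1.475505 = $6,197.12

$6,197.12


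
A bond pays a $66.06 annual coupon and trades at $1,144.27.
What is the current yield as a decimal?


Formula: Current yield = annual coupon / price
Substituting: CY = $66.06 / $1,144.27
CY = 0.057731

0.057731


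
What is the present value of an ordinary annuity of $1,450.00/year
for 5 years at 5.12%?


Formula: PV = PMT * (1 - (1+r)^(-n)) / r
Discount factor: (1 + 0.0512)^(-5) = 0.779064
Bracket: 1 - 0.779064 = 0.220936
PV = $1,450.00 * 0.220936 / 0.0512 = $6,256.97

$6,256.97


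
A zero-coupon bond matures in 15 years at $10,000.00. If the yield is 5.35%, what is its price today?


Formula: Price = FV / (1 + r)^n
Substituting: Price = $10,000.00 / (1 + 0.0535)^15
Discount factor: (1.0535)^15 = 2.185335
Price = $10,000.00 / 2.185335 = $4,575.96

$4,575.96


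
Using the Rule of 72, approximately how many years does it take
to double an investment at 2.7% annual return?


Formula: Years ≈ 72 / r
Substituting: Years ≈ 72 / 2.7
Years ≈ 26.7

26.7 years


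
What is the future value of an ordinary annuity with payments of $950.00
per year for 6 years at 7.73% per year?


Formula: FV = PMT * ((1+r)^n - 1) / r
Growth factor: (1 + 0.0773)^6 = 1.563219
Numerator: 1.563219 - 1 = 0.563219
FV = $950.00 * 0.563219 / 0.0773 = $6,921.84

$6,921.84


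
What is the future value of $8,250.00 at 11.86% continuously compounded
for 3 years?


Formula: FV = P * e^(r*t)
Exponent: r*t = 0.1186 * 3 = 0.3558
e^(0.3558) = 1.427322
FV = $8,250.00 * 1.427322 = $11,775.41

$11,775.41


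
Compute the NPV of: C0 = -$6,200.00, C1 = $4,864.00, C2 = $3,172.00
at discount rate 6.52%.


Formula: NPV = C0 + C1/(1+r) + C2/(1+r)^2
Discount C1: $4,864.00 / (1 + 0.0652) = $4,566.28
Discount C2: $3,172.00 / (1 + 0.0652)^2 = $2,795.57
NPV = -$6,200.00 + $4,566.28 + $2,795.57 = $1,161.85

$1,161.85


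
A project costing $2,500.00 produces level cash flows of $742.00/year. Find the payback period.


Formula: Payback = investment / annual cash flow
Substituting: Payback = $2,500.00 / $742.00
Payback = 3.3693 years

3.3693 years


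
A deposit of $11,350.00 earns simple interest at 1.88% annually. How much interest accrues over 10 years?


Formula: I = P * r * t
Substituting: I = $11,350.00 * 0.0188 * 10
Step: I = $11,350.00 * 0.188
I = $2,133.80

$2,133.80


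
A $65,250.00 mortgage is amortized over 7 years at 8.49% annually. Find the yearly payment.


Formula: PMT = PV * r / (1 - (1+r)^(-n))
Denominator: 1 - (1 + 0.0849)^(-7) = 0.434709
Numerator: $65,250.00 * 0.0849 = 5539.725
PMT = 5539.725 / 0.434709 = $12,743.52

$12,743.52


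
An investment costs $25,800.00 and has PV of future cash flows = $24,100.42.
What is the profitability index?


Formula: PI = PV(cash flows) / initial investment
Substituting: PI = $24,100.42 / $25,800.00
PI = 0.9341

0.9341


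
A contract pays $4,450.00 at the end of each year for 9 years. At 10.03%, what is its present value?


Formula: PV = PMT * (1 - (1+r)^(-n)) / r
Discount factor: (1 + 0.1003)^(-9) = 0.423058
Bracket: 1 - 0.423058 = 0.576942
PV = $4,450.00 * 0.576942 / 0.1003 = $25,597.12

$25,597.12


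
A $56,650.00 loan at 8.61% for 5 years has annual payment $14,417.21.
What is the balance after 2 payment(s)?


Formula: Balance = PV*(1+r)^k - PMT*((1+r)^k - 1)/r
Growth: (1 + 0.0861)^2 = 1.179613
Accumulated factor: ((1+r)^k - 1)/r = 2.0861
Balance = $56,650.00 * 1.179613 - $14,417.21 * 2.0861
Balance = $36,749.35

$36,749.35


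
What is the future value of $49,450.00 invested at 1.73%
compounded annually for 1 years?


Formula: FV = P * (1 + r)^n
Substituting: FV = $49,450.00 * (1 + 0.0173)^1
Growth factor: (1.0173)^1 = 1.0173
FV = $49,450.00 * 1.0173 = $50,305.49

$50,305.49


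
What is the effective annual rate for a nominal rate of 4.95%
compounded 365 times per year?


Formula: EAR = (1 + r/m)^m - 1
Period rate: r/m = 0.0495 / 365 = 0.000136
Compounding: (1 + 0.000136)^365 = 1.050742
EAR = 1.050742 - 1 = 0.050742

0.050742


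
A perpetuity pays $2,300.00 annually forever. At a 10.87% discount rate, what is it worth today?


Formula: PV = C / r
Substituting: PV = $2,300.00 / 0.1087
PV = $21,159.15

$21,159.15


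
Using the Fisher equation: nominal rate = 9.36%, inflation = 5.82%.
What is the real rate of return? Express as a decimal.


Formula: (1 + r_real) = (1 + r_nom) / (1 + inflation)
Substituting: (1 + r_real) = 1.0936 / 1.0582
(1 + r_real) = 1.033453
r_real = 1.033453 - 1 = 0.033453

0.033453


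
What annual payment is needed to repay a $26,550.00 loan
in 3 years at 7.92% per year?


Formula: PMT = PV * r / (1 - (1+r)^(-n))
Denominator: 1 - (1 + 0.0792)^(-3) = 0.204401
Numerator: $26,550.00 * 0.0792 = 2102.76
PMT = 2102.76 / 0.204401 = $10,287.42

$10,287.42


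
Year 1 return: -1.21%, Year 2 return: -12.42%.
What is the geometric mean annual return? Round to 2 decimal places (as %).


Formula: Geometric mean = ((1+r1)*(1+r2))^(1/2) - 1
Product: (1 + -0.0121) * (1 + -0.1242) = 0.9879 * 0.8758 = 0.865203
Square root: 0.865203^0.5 = 0.930163
Geometric mean = 0.930163 - 1 = -0.069837
As percentage: -6.98%

-6.98%


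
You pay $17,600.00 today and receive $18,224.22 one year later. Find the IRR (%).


Formula: IRR = C1/C0 - 1
Substituting: IRR = $18,224.22 / $17,600.00 - 1
Ratio: 1.035467 - 1 = 0.035467
IRR = 3.5467%

3.5467%


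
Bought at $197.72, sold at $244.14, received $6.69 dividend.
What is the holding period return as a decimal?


Formula: HPR = (P1 - P0 + D) / P0
Gain: $244.14 - $197.72 + $6.69 = $53.11
HPR = $53.11 / $197.72 = 0.2686

0.2686


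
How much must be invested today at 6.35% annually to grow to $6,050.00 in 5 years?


Formula: PV = FV / (1 + r)^n
Substituting: PV = $6,050.00 / (1 + 0.0635)^5
Discount factor: (1.0635)^5 = 1.360465
PV = $6,050.00 / 1.360465 = $4,447.01

$4,447.01


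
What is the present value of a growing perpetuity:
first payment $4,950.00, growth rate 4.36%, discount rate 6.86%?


Formula: PV = C / (r - g)
Spread: r - g = 0.0686 - 0.0436 = 0.025
Substituting: PV = $4,950.00 / 0.025
PV = $198,000.00

$198,000.00


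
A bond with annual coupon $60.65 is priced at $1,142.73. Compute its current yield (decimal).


Formula: Current yield = annual coupon / price
Substituting: CY = $60.65 / $1,142.73
CY = 0.053075

0.053075


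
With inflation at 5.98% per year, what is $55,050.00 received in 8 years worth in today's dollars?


Formula: Real value = nominal / (1 + inflation)^years
Price level: (1 + 0.0598)^8 = 1.591444
Real value = $55,050.00 / 1.591444 = $34,591.23

$34,591.23


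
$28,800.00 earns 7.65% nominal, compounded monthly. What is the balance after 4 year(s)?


Formula: FV = P * (1 + r/m)^(m*t)
Period rate: r/m = 0.0765 / 12 = 0.006375
Total periods: m*t = 12 * 4 = 48
Growth factor: (1 + 0.006375)^48 = 1.356664
FV = $28,800.00 * 1.356664 = $39,071.92

$39,071.92


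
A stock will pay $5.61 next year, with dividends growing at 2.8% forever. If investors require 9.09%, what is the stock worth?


Formula: P = D1 / (r - g)
Spread: r - g = 0.0909 - 0.028 = 0.0629
Substituting: P = $5.61 / 0.0629
P = $89.19

$89.19


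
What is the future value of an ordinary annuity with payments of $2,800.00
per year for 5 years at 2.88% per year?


Formula: FV = PMT * ((1+r)^n - 1) / r
Growth factor: (1 + 0.0288)^5 = 1.152537
Numerator: 1.152537 - 1 = 0.152537
FV = $2,800.00 * 0.152537 / 0.0288 = $14,829.96

$14,829.96


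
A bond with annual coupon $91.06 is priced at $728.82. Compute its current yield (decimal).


Formula: Current yield = annual coupon / price
Substituting: CY = $91.06 / $728.82
CY = 0.124942

0.124942


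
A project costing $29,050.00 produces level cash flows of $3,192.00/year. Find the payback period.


Formula: Payback = investment / annual cash flow
Substituting: Payback = $29,050.00 / $3,192.00
Payback = 9.1009 years

9.1009 years


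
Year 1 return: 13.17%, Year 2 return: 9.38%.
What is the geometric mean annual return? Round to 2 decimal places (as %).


Formula: Geometric mean = ((1+r1)*(1+r2))^(1/2) - 1
Product: (1 + 0.1317) * (1 + 0.0938) = 1.1317 * 1.0938 = 1.237853
Square root: 1.237853^0.5 = 1.112589
Geometric mean = 1.112589 - 1 = 0.112589
As percentage: 11.26%

11.26%


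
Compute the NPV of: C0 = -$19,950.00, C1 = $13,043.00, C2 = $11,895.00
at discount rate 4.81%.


Formula: NPV = C0 + C1/(1+r) + C2/(1+r)^2
Discount C1: $13,043.00 / (1 + 0.0481) = $12,444.42
Discount C2: $11,895.00 / (1 + 0.0481)^2 = $10,828.27
NPV = -$19,950.00 + $12,444.42 + $10,828.27 = $3,322.69

$3,322.69


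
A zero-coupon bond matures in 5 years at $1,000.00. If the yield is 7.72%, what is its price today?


Formula: Price = FV / (1 + r)^n
Substituting: Price = $1,000.00 / (1 + 0.0772)^5
Discount factor: (1.0772)^5 = 1.45038
Price = $1,000.00 / 1.45038 = $689.47

$689.47


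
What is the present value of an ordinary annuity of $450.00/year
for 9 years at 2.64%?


Formula: PV = PMT * (1 - (1+r)^(-n)) / r
Discount factor: (1 + 0.0264)^(-9) = 0.790952
Bracket: 1 - 0.790952 = 0.209048
PV = $450.00 * 0.209048 / 0.0264 = $3,563.32

$3,563.32


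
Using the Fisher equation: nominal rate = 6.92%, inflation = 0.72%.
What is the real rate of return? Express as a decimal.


Formula: (1 + r_real) = (1 + r_nom) / (1 + inflation)
Substituting: (1 + r_real) = 1.0692 / 1.0072
(1 + r_real) = 1.061557
r_real = 1.061557 - 1 = 0.061557

0.061557


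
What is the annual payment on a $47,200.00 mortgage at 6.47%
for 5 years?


Formula: PMT = PV * r / (1 - (1+r)^(-n))
Denominator: 1 - (1 + 0.0647)^(-5) = 0.26909
Numerator: $47,200.00 * 0.0647 = 3053.84
PMT = 3053.84 / 0.26909 = $11,348.76

$11,348.76


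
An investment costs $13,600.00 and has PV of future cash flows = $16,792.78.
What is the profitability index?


Formula: PI = PV(cash flows) / initial investment
Substituting: PI = $16,792.78 / $13,600.00
PI = 1.2348

1.2348


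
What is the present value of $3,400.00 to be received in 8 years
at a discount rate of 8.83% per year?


Formula: PV = FV / (1 + r)^n
Substituting: PV = $3,400.00 / (1 + 0.0883)^8
Discount factor: (1.0883)^8 = 1.967837
PV = $3,400.00 / 1.967837 = $1,727.79

$1,727.79


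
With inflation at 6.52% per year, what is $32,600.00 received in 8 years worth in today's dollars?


Formula: Real value = nominal / (1 + inflation)^years
Price level: (1 + 0.0652)^8 = 1.657484
Real value = $32,600.00 / 1.657484 = $19,668.37

$19,668.37


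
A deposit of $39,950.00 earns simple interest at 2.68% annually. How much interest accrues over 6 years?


Formula: I = P * r * t
Substituting: I = $39,950.00 * 0.0268 * 6
Step: I = $39,950.00 * 0.1608
I = $6,423.96

$6,423.96


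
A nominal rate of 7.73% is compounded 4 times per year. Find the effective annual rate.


Formula: EAR = (1 + r/m)^m - 1
Period rate: r/m = 0.0773 / 4 = 0.019325
Compounding: (1 + 0.019325)^4 = 1.07957
EAR = 1.07957 - 1 = 0.07957

0.07957


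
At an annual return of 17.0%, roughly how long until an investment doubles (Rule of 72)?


Formula: Years ≈ 72 / r
Substituting: Years ≈ 72 / 17.0
Years ≈ 4.2

4.2 years


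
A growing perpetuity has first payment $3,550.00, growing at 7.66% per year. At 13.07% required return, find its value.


Formula: PV = C / (r - g)
Spread: r - g = 0.1307 - 0.0766 = 0.0541
Substituting: PV = $3,550.00 / 0.0541
PV = $65,619.22

$65,619.22


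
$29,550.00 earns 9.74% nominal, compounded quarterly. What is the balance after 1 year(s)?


Formula: FV = P * (1 + r/m)^(m*t)
Period rate: r/m = 0.0974 / 4 = 0.02435
Total periods: m*t = 4 * 1 = 4
Growth factor: (1 + 0.02435)^4 = 1.101016
FV = $29,550.00 * 1.101016 = $32,535.01

$32,535.01


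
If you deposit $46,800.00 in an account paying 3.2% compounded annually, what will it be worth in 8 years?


Formula: FV = P * (1 + r)^n
Substituting: FV = $46,800.00 * (1 + 0.032)^8
Growth factor: (1.032)^8 = 1.286582
FV = $46,800.00 * 1.286582 = $60,212.05

$60,212.05


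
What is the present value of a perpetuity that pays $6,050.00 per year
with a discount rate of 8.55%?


Formula: PV = C / r
Substituting: PV = $6,050.00 / 0.0855
PV = $70,760.23

$70,760.23


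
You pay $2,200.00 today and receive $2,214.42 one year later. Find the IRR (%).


Formula: IRR = C1/C0 - 1
Substituting: IRR = $2,214.42 / $2,200.00 - 1
Ratio: 1.006555 - 1 = 0.006555
IRR = 0.6555%

0.6555%


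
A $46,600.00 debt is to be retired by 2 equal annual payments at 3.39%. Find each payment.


Formula: PMT = PV * r / (1 - (1+r)^(-n))
Denominator: 1 - (1 + 0.0339)^(-2) = 0.064502
Numerator: $46,600.00 * 0.0339 = 1579.74
PMT = 1579.74 / 0.064502 = $24,491.39

$24,491.39


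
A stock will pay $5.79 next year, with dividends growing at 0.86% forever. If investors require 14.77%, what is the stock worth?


Formula: P = D1 / (r - g)
Spread: r - g = 0.1477 - 0.0086 = 0.1391
Substituting: P = $5.79 / 0.1391
P = $41.62

$41.62


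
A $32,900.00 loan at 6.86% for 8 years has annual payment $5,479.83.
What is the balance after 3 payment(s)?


Formula: Balance = PV*(1+r)^k - PMT*((1+r)^k - 1)/r
Growth: (1 + 0.0686)^3 = 1.220241
Accumulated factor: ((1+r)^k - 1)/r = 3.210506
Balance = $32,900.00 * 1.220241 - $5,479.83 * 3.210506
Balance = $22,552.89

$22,552.89


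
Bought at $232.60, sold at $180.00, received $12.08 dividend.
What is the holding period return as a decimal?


Formula: HPR = (P1 - P0 + D) / P0
Gain: $180.00 - $232.60 + $12.08 = -$40.52
HPR = -$40.52 / $232.60 = -0.1742

-0.1742


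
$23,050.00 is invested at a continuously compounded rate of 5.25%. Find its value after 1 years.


Formula: FV = P * e^(r*t)
Exponent: r*t = 0.0525 * 1 = 0.0525
e^(0.0525) = 1.053903
FV = $23,050.00 * 1.053903 = $24,292.45

$24,292.45


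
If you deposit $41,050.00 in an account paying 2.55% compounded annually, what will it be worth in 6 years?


Formula: FV = P * (1 + r)^n
Substituting: FV = $41,050.00 * (1 + 0.0255)^6
Growth factor: (1.0255)^6 = 1.163092
FV = $41,050.00 * 1.163092 = $47,744.92

$47,744.92


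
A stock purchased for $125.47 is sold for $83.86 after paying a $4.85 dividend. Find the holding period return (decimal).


Formula: HPR = (P1 - P0 + D) / P0
Gain: $83.86 - $125.47 + $4.85 = -$36.76
HPR = -$36.76 / $125.47 = -0.293

-0.293


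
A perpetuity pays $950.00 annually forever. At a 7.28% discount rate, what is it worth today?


Formula: PV = C / r
Substituting: PV = $950.00 / 0.0728
PV = $13,049.45

$13,049.45


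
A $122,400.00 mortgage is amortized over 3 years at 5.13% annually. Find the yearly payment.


Formula: PMT = PV * r / (1 - (1+r)^(-n))
Denominator: 1 - (1 + 0.0513)^(-3) = 0.139363
Numerator: $122,400.00 * 0.0513 = 6279.12
PMT = 6279.12 / 0.139363 = $45,055.86

$45,055.86


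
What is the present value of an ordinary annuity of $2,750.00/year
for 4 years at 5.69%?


Formula: PV = PMT * (1 - (1+r)^(-n)) / r
Discount factor: (1 + 0.0569)^(-4) = 0.801428
Bracket: 1 - 0.801428 = 0.198572
PV = $2,750.00 * 0.198572 / 0.0569 = $9,597.07

$9,597.07


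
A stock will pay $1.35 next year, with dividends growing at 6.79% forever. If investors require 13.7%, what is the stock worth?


Formula: P = D1 / (r - g)
Spread: r - g = 0.137 - 0.0679 = 0.0691
Substituting: P = $1.35 / 0.0691
P = $19.54

$19.54


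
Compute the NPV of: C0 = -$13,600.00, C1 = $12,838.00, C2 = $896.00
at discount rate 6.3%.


Formula: NPV = C0 + C1/(1+r) + C2/(1+r)^2
Discount C1: $12,838.00 / (1 + 0.063) = $12,077.14
Discount C2: $896.00 / (1 + 0.063)^2 = $792.94
NPV = -$13,600.00 + $12,077.14 + $792.94 = -$729.92

-$729.92


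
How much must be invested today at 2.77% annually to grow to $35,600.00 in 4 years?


Formula: PV = FV / (1 + r)^n
Substituting: PV = $35,600.00 / (1 + 0.0277)^4
Discount factor: (1.0277)^4 = 1.115489
PV = $35,600.00 / 1.115489 = $31,914.24

$31,914.24


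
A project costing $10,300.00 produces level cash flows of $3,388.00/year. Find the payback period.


Formula: Payback = investment / annual cash flow
Substituting: Payback = $10,300.00 / $3,388.00
Payback = 3.0401 years

3.0401 years


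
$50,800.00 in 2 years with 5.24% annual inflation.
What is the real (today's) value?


Formula: Real value = nominal / (1 + inflation)^years
Price level: (1 + 0.0524)^2 = 1.107546
Real value = $50,800.00 / 1.107546 = $45,867.18

$45,867.18


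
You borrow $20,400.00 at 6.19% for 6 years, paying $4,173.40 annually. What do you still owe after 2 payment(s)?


Formula: Balance = PV*(1+r)^k - PMT*((1+r)^k - 1)/r
Growth: (1 + 0.0619)^2 = 1.127632
Accumulated factor: ((1+r)^k - 1)/r = 2.0619
Balance = $20,400.00 * 1.127632 - $4,173.40 * 2.0619
Balance = $14,398.55

$14,398.55


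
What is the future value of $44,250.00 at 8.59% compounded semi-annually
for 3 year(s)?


Formula: FV = P * (1 + r/m)^(m*t)
Period rate: r/m = 0.0859 / 2 = 0.04295
Total periods: m*t = 2 * 3 = 6
Growth factor: (1 + 0.04295)^6 = 1.287007
FV = $44,250.00 * 1.287007 = $56,950.06

$56,950.06


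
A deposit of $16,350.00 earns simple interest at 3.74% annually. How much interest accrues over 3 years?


Formula: I = P * r * t
Substituting: I = $16,350.00 * 0.0374 * 3
Step: I = $16,350.00 * 0.1122
I = $1,834.47

$1,834.47


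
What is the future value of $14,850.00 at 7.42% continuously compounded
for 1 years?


Formula: FV = P * e^(r*t)
Exponent: r*t = 0.0742 * 1 = 0.0742
e^(0.0742) = 1.077022
FV = $14,850.00 * 1.077022 = $15,993.78

$15,993.78


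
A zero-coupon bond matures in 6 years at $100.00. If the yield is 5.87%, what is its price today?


Formula: Price = FV / (1 + r)^n
Substituting: Price = $100.00 / (1 + 0.0587)^6
Discount factor: (1.0587)^6 = 1.408113
Price = $100.00 / 1.408113 = $71.02

$71.02


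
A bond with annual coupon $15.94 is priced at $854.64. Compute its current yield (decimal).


Formula: Current yield = annual coupon / price
Substituting: CY = $15.94 / $854.64
CY = 0.018651

0.018651


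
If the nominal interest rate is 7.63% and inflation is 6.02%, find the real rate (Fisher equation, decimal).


Formula: (1 + r_real) = (1 + r_nom) / (1 + inflation)
Substituting: (1 + r_real) = 1.0763 / 1.0602
(1 + r_real) = 1.015186
r_real = 1.015186 - 1 = 0.015186

0.015186


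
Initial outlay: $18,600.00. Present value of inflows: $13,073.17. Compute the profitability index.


Formula: PI = PV(cash flows) / initial investment
Substituting: PI = $13,073.17 / $18,600.00
PI = 0.7029

0.7029


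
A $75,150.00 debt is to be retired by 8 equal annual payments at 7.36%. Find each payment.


Formula: PMT = PV * r / (1 - (1+r)^(-n))
Denominator: 1 - (1 + 0.0736)^(-8) = 0.433422
Numerator: $75,150.00 * 0.0736 = 5531.04
PMT = 5531.04 / 0.433422 = $12,761.34

$12,761.34


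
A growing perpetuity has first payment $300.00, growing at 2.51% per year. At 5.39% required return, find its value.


Formula: PV = C / (r - g)
Spread: r - g = 0.0539 - 0.0251 = 0.0288
Substituting: PV = $300.00 / 0.0288
PV = $10,416.67

$10,416.67


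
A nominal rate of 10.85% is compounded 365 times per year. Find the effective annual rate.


Formula: EAR = (1 + r/m)^m - 1
Period rate: r/m = 0.1085 / 365 = 0.000297
Compounding: (1 + 0.000297)^365 = 1.114587
EAR = 1.114587 - 1 = 0.114587

0.114587


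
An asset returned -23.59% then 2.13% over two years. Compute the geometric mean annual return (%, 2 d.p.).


Formula: Geometric mean = ((1+r1)*(1+r2))^(1/2) - 1
Product: (1 + -0.2359) * (1 + 0.0213) = 0.7641 * 1.0213 = 0.780375
Square root: 0.780375^0.5 = 0.883389
Geometric mean = 0.883389 - 1 = -0.116611
As percentage: -11.66%

-11.66%


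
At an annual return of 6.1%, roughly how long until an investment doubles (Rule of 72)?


Formula: Years ≈ 72 / r
Substituting: Years ≈ 72 / 6.1
Years ≈ 11.8

11.8 years


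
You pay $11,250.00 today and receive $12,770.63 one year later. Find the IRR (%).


Formula: IRR = C1/C0 - 1
Substituting: IRR = $12,770.63 / $11,250.00 - 1
Ratio: 1.135167 - 1 = 0.135167
IRR = 13.5167%

13.5167%


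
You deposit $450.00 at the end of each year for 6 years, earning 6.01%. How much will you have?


Formula: FV = PMT * ((1+r)^n - 1) / r
Growth factor: (1 + 0.0601)^6 = 1.419322
Numerator: 1.419322 - 1 = 0.419322
FV = $450.00 * 0.419322 / 0.0601 = $3,139.68

$3,139.68


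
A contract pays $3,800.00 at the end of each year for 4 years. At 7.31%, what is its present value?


Formula: PV = PMT * (1 - (1+r)^(-n)) / r
Discount factor: (1 + 0.0731)^(-4) = 0.754118
Bracket: 1 - 0.754118 = 0.245882
PV = $3,800.00 * 0.245882 / 0.0731 = $12,781.84

$12,781.84


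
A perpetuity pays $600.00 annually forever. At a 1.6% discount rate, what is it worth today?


Formula: PV = C / r
Substituting: PV = $600.00 / 0.016
PV = $37,500.00

$37,500.00


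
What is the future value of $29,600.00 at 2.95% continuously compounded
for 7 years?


Formula: FV = P * e^(r*t)
Exponent: r*t = 0.0295 * 7 = 0.2065
e^(0.2065) = 1.229368
FV = $29,600.00 * 1.229368 = $36,389.28

$36,389.28
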